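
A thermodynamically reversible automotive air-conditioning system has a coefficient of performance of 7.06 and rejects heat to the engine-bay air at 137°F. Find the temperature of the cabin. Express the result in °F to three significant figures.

For a Carnot refrigerator COP_R = T_C/(T_H − T_C), so T_C = COP·T_H/(1 + COP).
With T_H = 331.48 K, T_C = 7.06 × 331.48/8.060 = 290.36 K.
Converting, 290.36 K = 62.97°F.

63.0 °F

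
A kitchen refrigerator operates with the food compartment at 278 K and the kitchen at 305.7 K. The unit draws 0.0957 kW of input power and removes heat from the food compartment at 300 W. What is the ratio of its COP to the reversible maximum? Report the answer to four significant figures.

0.3124

Converting, Q̇_C = 300.0 W = 0.3000 kW, so COP_actual = Q̇_C/Ẇ = 0.3000/0.09570 = 3.135.
The reservoir spacing is ΔT = 305.7 − 278 = 27.70 K.
COP_Carnot = T_C/ΔT = 278.00/27.70 = 10.04.
η_II = COP_actual/COP_Carnot = 3.135/10.04 = 0.3124.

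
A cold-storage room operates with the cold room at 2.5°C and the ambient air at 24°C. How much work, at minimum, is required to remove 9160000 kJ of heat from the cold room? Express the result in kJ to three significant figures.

In absolute terms T_C = 275.65 K and T_H = 297.15 K, so ΔT = 21.50 K.
The reversible limit is COP_R = T_C/ΔT = 12.82, so W_min = Q_C/COP = Q_C·ΔT/T_C.
W_min = 9160000 × 21.50/275.65 = 714500 kJ.

714000 kJ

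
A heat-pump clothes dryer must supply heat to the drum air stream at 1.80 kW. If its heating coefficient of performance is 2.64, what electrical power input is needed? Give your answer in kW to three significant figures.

Ẇ = Q̇_H/COP_HP = 1.800/2.64 = 0.6818 kW.

0.682 kW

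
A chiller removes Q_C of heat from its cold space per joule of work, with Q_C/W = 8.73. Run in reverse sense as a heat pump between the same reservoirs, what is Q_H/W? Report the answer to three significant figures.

9.73

The first law on one cycle gives Q_H = Q_C + W, so Q_H/W = Q_C/W + 1.
COP_HP = COP_R + 1 = 8.73 + 1 = 9.73.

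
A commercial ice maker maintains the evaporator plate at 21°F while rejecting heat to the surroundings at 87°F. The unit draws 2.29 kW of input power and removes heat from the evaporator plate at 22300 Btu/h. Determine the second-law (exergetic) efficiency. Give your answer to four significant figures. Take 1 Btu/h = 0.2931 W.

Converting, Q̇_C = 22300 Btu/h = 6.536 kW, so COP_actual = Q̇_C/Ẇ = 6.536/2.290 = 2.854.
In absolute terms T_C = 267.04 K and T_H = 303.71 K, so ΔT = 36.67 K.
COP_Carnot = T_C/ΔT = 267.04/36.67 = 7.283.
η_II = COP_actual/COP_Carnot = 2.854/7.283 = 0.3919.

0.3919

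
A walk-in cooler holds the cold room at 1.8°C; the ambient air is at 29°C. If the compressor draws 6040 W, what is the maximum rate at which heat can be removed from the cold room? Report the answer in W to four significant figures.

61060 W

In absolute terms T_C = 274.95 K and T_H = 302.15 K, so ΔT = 27.20 K.
COP_Carnot = T_C/ΔT = 274.95/27.20 = 10.11.
Q̇_max = COP_Carnot × Ẇ = 10.11 × 6040 W = 61060 W.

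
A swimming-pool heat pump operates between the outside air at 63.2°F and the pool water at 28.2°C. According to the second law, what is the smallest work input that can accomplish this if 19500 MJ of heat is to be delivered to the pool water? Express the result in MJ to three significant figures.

703 MJ

In absolute terms T_C = 290.48 K and T_H = 301.35 K, so ΔT = 10.87 K.
The reversible limit is COP_HP = T_H/ΔT = 27.73, so W_min = Q_H/COP = Q_H·ΔT/T_H.
W_min = 19500 × 10.87/301.35 = 703.2 MJ.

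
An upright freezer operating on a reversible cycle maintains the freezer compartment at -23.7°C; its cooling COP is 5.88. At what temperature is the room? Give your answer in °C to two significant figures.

COP_R = T_C/(T_H − T_C) gives T_H − T_C = T_C/COP.
With T_C = 249.45 K, T_H = 249.45 × (1 + 1/5.88) = 291.87 K.
Converting, 291.87 K = 18.72°C.

19 °C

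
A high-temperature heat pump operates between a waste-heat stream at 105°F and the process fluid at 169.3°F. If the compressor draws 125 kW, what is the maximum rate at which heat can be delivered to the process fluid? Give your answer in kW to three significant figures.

In absolute terms T_C = 313.71 K and T_H = 349.43 K, so ΔT = 35.72 K.
COP_Carnot = T_H/ΔT = 349.43/35.72 = 9.782.
Q̇_max = COP_Carnot × Ẇ = 9.782 × 125.0 kW = 1223 kW.

1220 kW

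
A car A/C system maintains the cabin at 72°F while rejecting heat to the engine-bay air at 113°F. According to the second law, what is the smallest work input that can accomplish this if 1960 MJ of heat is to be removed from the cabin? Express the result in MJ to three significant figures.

151 MJ

In absolute terms T_C = 295.37 K and T_H = 318.15 K, so ΔT = 22.78 K.
The reversible limit is COP_R = T_C/ΔT = 12.97, so W_min = Q_C/COP = Q_C·ΔT/T_C.
W_min = 1960 × 22.78/295.37 = 151.1 MJ.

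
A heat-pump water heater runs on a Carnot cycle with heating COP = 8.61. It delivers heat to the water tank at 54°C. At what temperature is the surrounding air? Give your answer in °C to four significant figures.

16.00 °C

COP_HP = T_H/(T_H − T_C) gives T_H − T_C = T_H/COP.
With T_H = 327.15 K, T_C = 327.15 × (1 − 1/8.61) = 289.15 K.
Converting, 289.15 K = 16.00°C.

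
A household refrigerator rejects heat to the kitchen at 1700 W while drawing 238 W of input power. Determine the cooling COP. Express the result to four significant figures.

6.143

The first law gives Q̇_H = Q̇_C + Ẇ, so the three rates are Q̇_C = 1462, Q̇_H = 1700, Ẇ = 238.0 W.
COP_R = Q̇_C/Ẇ = 1462/238.0 = 6.143.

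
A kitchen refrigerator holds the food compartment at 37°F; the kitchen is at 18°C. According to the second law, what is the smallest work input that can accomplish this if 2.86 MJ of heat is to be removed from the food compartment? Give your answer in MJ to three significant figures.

In absolute terms T_C = 275.93 K and T_H = 291.15 K, so ΔT = 15.22 K.
The reversible limit is COP_R = T_C/ΔT = 18.13, so W_min = Q_C/COP = Q_C·ΔT/T_C.
W_min = 2.860 × 15.22/275.93 = 0.1578 MJ.

0.158 MJ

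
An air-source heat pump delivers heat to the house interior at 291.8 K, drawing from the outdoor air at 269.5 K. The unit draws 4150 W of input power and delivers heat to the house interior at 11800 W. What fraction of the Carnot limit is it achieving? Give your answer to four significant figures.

COP_actual = Q̇_H/Ẇ = 11800/4150 = 2.843.
The reservoir spacing is ΔT = 291.8 − 269.5 = 22.30 K.
COP_Carnot = T_H/ΔT = 291.80/22.30 = 13.09.
η_II = COP_actual/COP_Carnot = 2.843/13.09 = 0.2173.

0.2173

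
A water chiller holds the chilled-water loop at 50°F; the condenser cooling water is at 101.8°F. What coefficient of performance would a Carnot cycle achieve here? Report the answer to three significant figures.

9.84

In absolute terms T_C = 283.15 K and T_H = 311.93 K, so ΔT = 28.78 K.
For a reversible cycle, COP_Carnot = T_C/ΔT = 283.15/28.78 = 9.839.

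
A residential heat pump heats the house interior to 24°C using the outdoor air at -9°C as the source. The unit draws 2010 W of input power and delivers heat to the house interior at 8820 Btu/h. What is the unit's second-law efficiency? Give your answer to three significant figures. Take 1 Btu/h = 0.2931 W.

0.143

Converting, Q̇_H = 8820 Btu/h = 2585 W, so COP_actual = Q̇_H/Ẇ = 2585/2010 = 1.286.
In absolute terms T_C = 264.15 K and T_H = 297.15 K, so ΔT = 33.00 K.
COP_Carnot = T_H/ΔT = 297.15/33.00 = 9.005.
η_II = COP_actual/COP_Carnot = 1.286/9.005 = 0.1428.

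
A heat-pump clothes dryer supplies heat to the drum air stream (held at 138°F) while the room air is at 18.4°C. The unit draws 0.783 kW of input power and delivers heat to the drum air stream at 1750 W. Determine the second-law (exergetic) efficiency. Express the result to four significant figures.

Converting, Q̇_H = 1750 W = 1.750 kW, so COP_actual = Q̇_H/Ẇ = 1.750/0.7830 = 2.235.
In absolute terms T_C = 291.55 K and T_H = 332.04 K, so ΔT = 40.49 K.
COP_Carnot = T_H/ΔT = 332.04/40.49 = 8.201.
η_II = COP_actual/COP_Carnot = 2.235/8.201 = 0.2725.

0.2725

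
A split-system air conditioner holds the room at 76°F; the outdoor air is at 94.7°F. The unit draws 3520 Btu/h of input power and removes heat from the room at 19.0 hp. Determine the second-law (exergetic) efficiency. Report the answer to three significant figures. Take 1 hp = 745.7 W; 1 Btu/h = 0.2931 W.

Converting, Q̇_C = 19.00 hp = 48340 Btu/h, so COP_actual = Q̇_C/Ẇ = 48340/3520 = 13.73.
In absolute terms T_C = 297.59 K and T_H = 307.98 K, so ΔT = 10.39 K.
COP_Carnot = T_C/ΔT = 297.59/10.39 = 28.65.
η_II = COP_actual/COP_Carnot = 13.73/28.65 = 0.4794.

0.479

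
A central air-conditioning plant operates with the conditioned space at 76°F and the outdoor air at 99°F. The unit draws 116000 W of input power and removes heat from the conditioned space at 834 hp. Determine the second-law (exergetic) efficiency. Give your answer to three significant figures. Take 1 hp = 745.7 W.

Converting, Q̇_C = 834.0 hp = 621900 W, so COP_actual = Q̇_C/Ẇ = 621900/116000 = 5.361.
In absolute terms T_C = 297.59 K and T_H = 310.37 K, so ΔT = 12.78 K.
COP_Carnot = T_C/ΔT = 297.59/12.78 = 23.29.
η_II = COP_actual/COP_Carnot = 5.361/23.29 = 0.2302.

0.230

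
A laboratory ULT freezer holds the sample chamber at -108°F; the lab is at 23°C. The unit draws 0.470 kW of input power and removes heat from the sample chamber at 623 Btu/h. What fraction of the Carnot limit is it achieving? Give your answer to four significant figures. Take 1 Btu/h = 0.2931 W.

0.2004

Converting, Q̇_C = 623.0 Btu/h = 0.1826 kW, so COP_actual = Q̇_C/Ẇ = 0.1826/0.4700 = 0.3885.
In absolute terms T_C = 195.37 K and T_H = 296.15 K, so ΔT = 100.8 K.
COP_Carnot = T_C/ΔT = 195.37/100.8 = 1.939.
η_II = COP_actual/COP_Carnot = 0.3885/1.939 = 0.2004.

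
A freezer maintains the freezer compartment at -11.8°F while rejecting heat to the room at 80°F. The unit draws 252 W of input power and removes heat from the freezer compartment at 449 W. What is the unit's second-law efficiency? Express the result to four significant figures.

COP_actual = Q̇_C/Ẇ = 449.0/252.0 = 1.782.
In absolute terms T_C = 248.82 K and T_H = 299.82 K, so ΔT = 51.00 K.
COP_Carnot = T_C/ΔT = 248.82/51.00 = 4.879.
η_II = COP_actual/COP_Carnot = 1.782/4.879 = 0.3652.

0.3652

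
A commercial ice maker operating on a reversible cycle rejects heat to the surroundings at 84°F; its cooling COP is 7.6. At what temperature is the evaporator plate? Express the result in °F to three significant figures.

20.8 °F

For a Carnot refrigerator COP_R = T_C/(T_H − T_C), so T_C = COP·T_H/(1 + COP).
With T_H = 302.04 K, T_C = 7.6 × 302.04/8.600 = 266.92 K.
Converting, 266.92 K = 20.78°F.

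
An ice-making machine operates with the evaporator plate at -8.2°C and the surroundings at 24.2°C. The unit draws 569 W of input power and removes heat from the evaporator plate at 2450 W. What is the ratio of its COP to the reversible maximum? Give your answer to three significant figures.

0.527

COP_actual = Q̇_C/Ẇ = 2450/569.0 = 4.306.
In absolute terms T_C = 264.95 K and T_H = 297.35 K, so ΔT = 32.40 K.
COP_Carnot = T_C/ΔT = 264.95/32.40 = 8.177.
η_II = COP_actual/COP_Carnot = 4.306/8.177 = 0.5265.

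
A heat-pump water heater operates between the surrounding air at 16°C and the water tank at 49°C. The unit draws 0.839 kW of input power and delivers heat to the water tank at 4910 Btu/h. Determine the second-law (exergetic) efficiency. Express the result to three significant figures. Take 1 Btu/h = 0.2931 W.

0.176

Converting, Q̇_H = 4910 Btu/h = 1.439 kW, so COP_actual = Q̇_H/Ẇ = 1.439/0.8390 = 1.715.
In absolute terms T_C = 289.15 K and T_H = 322.15 K, so ΔT = 33.00 K.
COP_Carnot = T_H/ΔT = 322.15/33.00 = 9.762.
η_II = COP_actual/COP_Carnot = 1.715/9.762 = 0.1757.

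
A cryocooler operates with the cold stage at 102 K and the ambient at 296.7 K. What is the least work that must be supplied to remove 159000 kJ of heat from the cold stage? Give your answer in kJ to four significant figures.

303500 kJ

The reservoir spacing is ΔT = 296.7 − 102 = 194.7 K.
The reversible limit is COP_R = T_C/ΔT = 0.5239, so W_min = Q_C/COP = Q_C·ΔT/T_C.
W_min = 159000 × 194.7/102.00 = 303500 kJ.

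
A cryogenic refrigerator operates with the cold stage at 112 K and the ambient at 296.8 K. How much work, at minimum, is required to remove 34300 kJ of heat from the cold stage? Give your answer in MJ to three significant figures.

56.6 MJ

The reservoir spacing is ΔT = 296.8 − 112 = 184.8 K.
The reversible limit is COP_R = T_C/ΔT = 0.6061, so W_min = Q_C/COP = Q_C·ΔT/T_C.
W_min = 34300 × 184.8/112.00 = 56600 kJ = 56.60 MJ.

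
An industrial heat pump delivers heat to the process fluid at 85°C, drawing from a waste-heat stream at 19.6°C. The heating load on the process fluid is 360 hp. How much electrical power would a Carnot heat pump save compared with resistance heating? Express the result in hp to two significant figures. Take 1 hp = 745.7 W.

290 hp

In absolute terms T_C = 292.75 K and T_H = 358.15 K, so ΔT = 65.40 K.
COP_Carnot = T_H/ΔT = 358.15/65.40 = 5.476.
Resistance heating needs Ẇ_res = Q̇_H = 360.0 hp; the reversible heat pump needs only Ẇ_hp = Q̇_H/COP = 65.74 hp.
Saving = 360.0 − 65.74 = 294.3 hp.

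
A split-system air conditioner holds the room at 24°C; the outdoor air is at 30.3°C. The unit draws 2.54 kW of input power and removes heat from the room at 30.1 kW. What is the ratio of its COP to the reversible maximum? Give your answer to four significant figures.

COP_actual = Q̇_C/Ẇ = 30.10/2.540 = 11.85.
In absolute terms T_C = 297.15 K and T_H = 303.45 K, so ΔT = 6.300 K.
COP_Carnot = T_C/ΔT = 297.15/6.300 = 47.17.
η_II = COP_actual/COP_Carnot = 11.85/47.17 = 0.2512.

0.2512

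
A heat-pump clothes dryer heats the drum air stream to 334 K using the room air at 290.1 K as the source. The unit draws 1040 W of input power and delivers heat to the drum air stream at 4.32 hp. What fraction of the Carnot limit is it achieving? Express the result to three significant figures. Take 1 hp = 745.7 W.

Converting, Q̇_H = 4.320 hp = 3221 W, so COP_actual = Q̇_H/Ẇ = 3221/1040 = 3.098.
The reservoir spacing is ΔT = 334 − 290.1 = 43.90 K.
COP_Carnot = T_H/ΔT = 334.00/43.90 = 7.608.
η_II = COP_actual/COP_Carnot = 3.098/7.608 = 0.4071.

0.407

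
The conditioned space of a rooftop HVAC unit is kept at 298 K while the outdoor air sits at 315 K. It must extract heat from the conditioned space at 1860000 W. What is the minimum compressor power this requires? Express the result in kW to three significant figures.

106 kW

The reservoir spacing is ΔT = 315 − 298 = 17.00 K.
COP_Carnot = T_C/ΔT = 298.00/17.00 = 17.53.
Ẇ_min = Q̇/COP_Carnot = 1860000/17.53 = 106100 W = 106.1 kW.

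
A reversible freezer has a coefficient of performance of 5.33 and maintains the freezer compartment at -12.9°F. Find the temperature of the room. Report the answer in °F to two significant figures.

COP_R = T_C/(T_H − T_C) gives T_H − T_C = T_C/COP.
With T_C = 248.21 K, T_H = 248.21 × (1 + 1/5.33) = 294.77 K.
Converting, 294.77 K = 70.92°F.

71 °F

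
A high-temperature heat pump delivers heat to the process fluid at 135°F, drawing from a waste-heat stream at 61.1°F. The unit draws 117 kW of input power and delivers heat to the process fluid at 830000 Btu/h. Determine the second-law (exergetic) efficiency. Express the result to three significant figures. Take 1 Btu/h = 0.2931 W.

0.258

Converting, Q̇_H = 830000 Btu/h = 243.3 kW, so COP_actual = Q̇_H/Ẇ = 243.3/117.0 = 2.079.
In absolute terms T_C = 289.32 K and T_H = 330.37 K, so ΔT = 41.06 K.
COP_Carnot = T_H/ΔT = 330.37/41.06 = 8.047.
η_II = COP_actual/COP_Carnot = 2.079/8.047 = 0.2584.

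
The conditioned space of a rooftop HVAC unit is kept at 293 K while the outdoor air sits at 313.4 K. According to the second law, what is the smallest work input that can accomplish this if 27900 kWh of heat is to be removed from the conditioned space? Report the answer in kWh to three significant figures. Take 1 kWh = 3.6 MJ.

1940 kWh

The reservoir spacing is ΔT = 313.4 − 293 = 20.40 K.
The reversible limit is COP_R = T_C/ΔT = 14.36, so W_min = Q_C/COP = Q_C·ΔT/T_C.
W_min = 27900 × 20.40/293.00 = 1943 kWh.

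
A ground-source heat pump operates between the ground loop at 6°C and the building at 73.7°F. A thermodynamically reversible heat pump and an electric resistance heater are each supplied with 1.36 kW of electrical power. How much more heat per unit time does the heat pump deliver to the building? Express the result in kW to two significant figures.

In absolute terms T_C = 279.15 K and T_H = 296.32 K, so ΔT = 17.17 K.
COP_Carnot = T_H/ΔT = 296.32/17.17 = 17.26.
The heat pump delivers Q̇_H = COP × Ẇ = 23.48 kW; the resistance heater delivers Ẇ = 1.360 kW.
Extra = (COP − 1)·Ẇ = 22.12 kW.

22 kW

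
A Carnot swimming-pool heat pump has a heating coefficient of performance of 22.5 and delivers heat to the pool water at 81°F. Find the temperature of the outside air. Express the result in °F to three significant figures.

COP_HP = T_H/(T_H − T_C) gives T_H − T_C = T_H/COP.
With T_H = 300.37 K, T_C = 300.37 × (1 − 1/22.5) = 287.02 K.
Converting, 287.02 K = 56.97°F.

57.0 °F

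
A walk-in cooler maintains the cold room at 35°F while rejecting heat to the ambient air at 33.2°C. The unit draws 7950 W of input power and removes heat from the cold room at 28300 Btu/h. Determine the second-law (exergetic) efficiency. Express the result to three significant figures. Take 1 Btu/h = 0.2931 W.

Converting, Q̇_C = 28300 Btu/h = 8295 W, so COP_actual = Q̇_C/Ẇ = 8295/7950 = 1.043.
In absolute terms T_C = 274.82 K and T_H = 306.35 K, so ΔT = 31.53 K.
COP_Carnot = T_C/ΔT = 274.82/31.53 = 8.715.
η_II = COP_actual/COP_Carnot = 1.043/8.715 = 0.1197.

0.120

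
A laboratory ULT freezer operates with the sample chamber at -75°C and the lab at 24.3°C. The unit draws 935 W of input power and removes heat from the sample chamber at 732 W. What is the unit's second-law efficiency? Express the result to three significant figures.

0.392

COP_actual = Q̇_C/Ẇ = 732.0/935.0 = 0.7829.
In absolute terms T_C = 198.15 K and T_H = 297.45 K, so ΔT = 99.30 K.
COP_Carnot = T_C/ΔT = 198.15/99.30 = 1.995.
η_II = COP_actual/COP_Carnot = 0.7829/1.995 = 0.3923.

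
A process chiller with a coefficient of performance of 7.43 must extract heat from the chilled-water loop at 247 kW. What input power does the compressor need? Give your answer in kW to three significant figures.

Ẇ = Q̇_C/COP = 247.0/7.43 = 33.24 kW.

33.2 kW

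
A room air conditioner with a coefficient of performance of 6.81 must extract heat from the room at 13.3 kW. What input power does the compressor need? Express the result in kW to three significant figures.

1.95 kW

Ẇ = Q̇_C/COP = 13.30/6.81 = 1.953 kW.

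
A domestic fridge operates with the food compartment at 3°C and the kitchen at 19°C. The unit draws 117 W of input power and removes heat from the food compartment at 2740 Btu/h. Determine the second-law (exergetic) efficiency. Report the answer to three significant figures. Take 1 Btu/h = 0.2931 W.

Converting, Q̇_C = 2740 Btu/h = 803.1 W, so COP_actual = Q̇_C/Ẇ = 803.1/117.0 = 6.864.
In absolute terms T_C = 276.15 K and T_H = 292.15 K, so ΔT = 16.00 K.
COP_Carnot = T_C/ΔT = 276.15/16.00 = 17.26.
η_II = COP_actual/COP_Carnot = 6.864/17.26 = 0.3977.

0.398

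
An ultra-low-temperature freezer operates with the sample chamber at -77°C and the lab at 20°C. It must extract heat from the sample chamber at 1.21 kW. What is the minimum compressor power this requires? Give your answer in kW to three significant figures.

In absolute terms T_C = 196.15 K and T_H = 293.15 K, so ΔT = 97.00 K.
COP_Carnot = T_C/ΔT = 196.15/97.00 = 2.022.
Ẇ_min = Q̇/COP_Carnot = 1.210/2.022 = 0.5984 kW.

0.598 kW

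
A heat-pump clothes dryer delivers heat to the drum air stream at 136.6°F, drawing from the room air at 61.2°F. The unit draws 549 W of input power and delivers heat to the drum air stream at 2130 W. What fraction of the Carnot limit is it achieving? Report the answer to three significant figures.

COP_actual = Q̇_H/Ẇ = 2130/549.0 = 3.880.
In absolute terms T_C = 289.37 K and T_H = 331.26 K, so ΔT = 41.89 K.
COP_Carnot = T_H/ΔT = 331.26/41.89 = 7.908.
η_II = COP_actual/COP_Carnot = 3.880/7.908 = 0.4906.

0.491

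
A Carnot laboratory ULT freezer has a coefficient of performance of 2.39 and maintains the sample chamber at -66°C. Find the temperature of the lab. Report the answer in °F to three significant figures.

COP_R = T_C/(T_H − T_C) gives T_H − T_C = T_C/COP.
With T_C = 207.15 K, T_H = 207.15 × (1 + 1/2.39) = 293.82 K.
Converting, 293.82 K = 69.21°F.

69.2 °F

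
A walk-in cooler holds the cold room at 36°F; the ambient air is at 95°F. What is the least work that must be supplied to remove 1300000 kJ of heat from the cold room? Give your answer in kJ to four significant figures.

154700 kJ

In absolute terms T_C = 275.37 K and T_H = 308.15 K, so ΔT = 32.78 K.
The reversible limit is COP_R = T_C/ΔT = 8.401, so W_min = Q_C/COP = Q_C·ΔT/T_C.
W_min = 1300000 × 32.78/275.37 = 154700 kJ.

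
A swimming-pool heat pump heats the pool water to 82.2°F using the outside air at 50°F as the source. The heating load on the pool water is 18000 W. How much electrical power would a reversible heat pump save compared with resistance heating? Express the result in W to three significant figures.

In absolute terms T_C = 283.15 K and T_H = 301.04 K, so ΔT = 17.89 K.
COP_Carnot = T_H/ΔT = 301.04/17.89 = 16.83.
Resistance heating needs Ẇ_res = Q̇_H = 18000 W; the reversible heat pump needs only Ẇ_hp = Q̇_H/COP = 1070 W.
Saving = 18000 − 1070 = 16930 W.

16900 W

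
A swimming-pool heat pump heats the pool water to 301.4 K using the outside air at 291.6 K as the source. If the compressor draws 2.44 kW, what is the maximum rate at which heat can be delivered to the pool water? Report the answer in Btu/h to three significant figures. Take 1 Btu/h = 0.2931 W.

256000 Btu/h

The reservoir spacing is ΔT = 301.4 − 291.6 = 9.800 K.
COP_Carnot = T_H/ΔT = 301.40/9.800 = 30.76.
Q̇_max = COP_Carnot × Ẇ = 30.76 × 2.440 kW = 75.04 kW = 256000 Btu/h.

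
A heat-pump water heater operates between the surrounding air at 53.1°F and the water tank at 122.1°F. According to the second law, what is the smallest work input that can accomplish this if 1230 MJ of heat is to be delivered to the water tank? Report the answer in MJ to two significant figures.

150 MJ

In absolute terms T_C = 284.87 K and T_H = 323.21 K, so ΔT = 38.33 K.
The reversible limit is COP_HP = T_H/ΔT = 8.431, so W_min = Q_H/COP = Q_H·ΔT/T_H.
W_min = 1230 × 38.33/323.21 = 145.9 MJ.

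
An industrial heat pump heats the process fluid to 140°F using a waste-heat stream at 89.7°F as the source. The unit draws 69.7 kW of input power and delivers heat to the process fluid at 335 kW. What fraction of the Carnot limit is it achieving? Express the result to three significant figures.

COP_actual = Q̇_H/Ẇ = 335.0/69.70 = 4.806.
In absolute terms T_C = 305.21 K and T_H = 333.15 K, so ΔT = 27.94 K.
COP_Carnot = T_H/ΔT = 333.15/27.94 = 11.92.
η_II = COP_actual/COP_Carnot = 4.806/11.92 = 0.4032.

0.403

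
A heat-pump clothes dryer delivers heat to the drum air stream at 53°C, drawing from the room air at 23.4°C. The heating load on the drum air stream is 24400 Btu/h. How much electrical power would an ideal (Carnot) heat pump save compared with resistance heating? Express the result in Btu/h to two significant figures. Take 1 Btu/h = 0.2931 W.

22000 Btu/h

In absolute terms T_C = 296.55 K and T_H = 326.15 K, so ΔT = 29.60 K.
COP_Carnot = T_H/ΔT = 326.15/29.60 = 11.02.
Resistance heating needs Ẇ_res = Q̇_H = 24400 Btu/h; the reversible heat pump needs only Ẇ_hp = Q̇_H/COP = 2214 Btu/h.
Saving = 24400 − 2214 = 22190 Btu/h.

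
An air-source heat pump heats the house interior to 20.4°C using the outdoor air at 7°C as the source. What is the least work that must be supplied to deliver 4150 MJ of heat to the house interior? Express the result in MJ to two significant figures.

In absolute terms T_C = 280.15 K and T_H = 293.55 K, so ΔT = 13.40 K.
The reversible limit is COP_HP = T_H/ΔT = 21.91, so W_min = Q_H/COP = Q_H·ΔT/T_H.
W_min = 4150 × 13.40/293.55 = 189.4 MJ.

190 MJ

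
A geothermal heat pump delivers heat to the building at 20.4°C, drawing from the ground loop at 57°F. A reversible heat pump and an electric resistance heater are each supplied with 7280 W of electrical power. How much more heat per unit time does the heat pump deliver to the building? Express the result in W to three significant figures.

321000 W

In absolute terms T_C = 287.04 K and T_H = 293.55 K, so ΔT = 6.511 K.
COP_Carnot = T_H/ΔT = 293.55/6.511 = 45.08.
The heat pump delivers Q̇_H = COP × Ẇ = 328200 W; the resistance heater delivers Ẇ = 7280 W.
Extra = (COP − 1)·Ẇ = 320900 W.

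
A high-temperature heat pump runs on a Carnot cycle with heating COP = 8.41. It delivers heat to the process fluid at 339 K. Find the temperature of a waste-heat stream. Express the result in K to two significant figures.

COP_HP = T_H/(T_H − T_C) gives T_H − T_C = T_H/COP.
With T_H = 339.00 K, T_C = 339.00 × (1 − 1/8.41) = 298.69 K.

300 K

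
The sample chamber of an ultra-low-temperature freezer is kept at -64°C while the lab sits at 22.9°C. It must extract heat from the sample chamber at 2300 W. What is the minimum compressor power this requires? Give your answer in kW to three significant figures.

0.956 kW

In absolute terms T_C = 209.15 K and T_H = 296.05 K, so ΔT = 86.90 K.
COP_Carnot = T_C/ΔT = 209.15/86.90 = 2.407.
Ẇ_min = Q̇/COP_Carnot = 2300/2.407 = 955.6 W = 0.9556 kW.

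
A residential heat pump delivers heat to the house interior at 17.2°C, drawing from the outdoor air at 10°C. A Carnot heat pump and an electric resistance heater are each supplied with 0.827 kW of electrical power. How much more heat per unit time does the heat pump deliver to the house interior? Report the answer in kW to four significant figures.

32.52 kW

In absolute terms T_C = 283.15 K and T_H = 290.35 K, so ΔT = 7.200 K.
COP_Carnot = T_H/ΔT = 290.35/7.200 = 40.33.
The heat pump delivers Q̇_H = COP × Ẇ = 33.35 kW; the resistance heater delivers Ẇ = 0.8270 kW.
Extra = (COP − 1)·Ẇ = 32.52 kW.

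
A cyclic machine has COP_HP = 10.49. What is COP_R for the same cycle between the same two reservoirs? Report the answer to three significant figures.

Since Q_H = Q_C + W for any cycle, COP_R = Q_C/W = Q_H/W − 1.
COP_R = 10.49 − 1 = 9.49.

9.49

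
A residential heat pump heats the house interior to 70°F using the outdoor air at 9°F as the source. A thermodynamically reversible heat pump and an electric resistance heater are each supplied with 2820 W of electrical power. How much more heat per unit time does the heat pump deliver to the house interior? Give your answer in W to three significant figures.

21700 W

In absolute terms T_C = 260.37 K and T_H = 294.26 K, so ΔT = 33.89 K.
COP_Carnot = T_H/ΔT = 294.26/33.89 = 8.683.
The heat pump delivers Q̇_H = COP × Ẇ = 24490 W; the resistance heater delivers Ẇ = 2820 W.
Extra = (COP − 1)·Ẇ = 21670 W.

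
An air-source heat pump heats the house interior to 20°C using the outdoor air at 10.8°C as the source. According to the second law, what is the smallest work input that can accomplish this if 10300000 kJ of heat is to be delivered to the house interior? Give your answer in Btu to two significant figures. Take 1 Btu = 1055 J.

310000 Btu

In absolute terms T_C = 283.95 K and T_H = 293.15 K, so ΔT = 9.200 K.
The reversible limit is COP_HP = T_H/ΔT = 31.86, so W_min = Q_H/COP = Q_H·ΔT/T_H.
W_min = 10300000 × 9.200/293.15 = 323200 kJ = 306400 Btu.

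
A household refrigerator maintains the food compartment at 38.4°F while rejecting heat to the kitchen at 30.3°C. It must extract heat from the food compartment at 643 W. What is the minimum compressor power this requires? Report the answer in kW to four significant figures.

In absolute terms T_C = 276.71 K and T_H = 303.45 K, so ΔT = 26.74 K.
COP_Carnot = T_C/ΔT = 276.71/26.74 = 10.35.
Ẇ_min = Q̇/COP_Carnot = 643.0/10.35 = 62.15 W = 0.06215 kW.

0.06215 kW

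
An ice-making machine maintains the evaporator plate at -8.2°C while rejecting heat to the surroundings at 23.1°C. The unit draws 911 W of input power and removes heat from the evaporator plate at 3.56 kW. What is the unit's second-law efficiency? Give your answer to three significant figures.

Converting, Q̇_C = 3.560 kW = 3560 W, so COP_actual = Q̇_C/Ẇ = 3560/911.0 = 3.908.
In absolute terms T_C = 264.95 K and T_H = 296.25 K, so ΔT = 31.30 K.
COP_Carnot = T_C/ΔT = 264.95/31.30 = 8.465.
η_II = COP_actual/COP_Carnot = 3.908/8.465 = 0.4616.

0.462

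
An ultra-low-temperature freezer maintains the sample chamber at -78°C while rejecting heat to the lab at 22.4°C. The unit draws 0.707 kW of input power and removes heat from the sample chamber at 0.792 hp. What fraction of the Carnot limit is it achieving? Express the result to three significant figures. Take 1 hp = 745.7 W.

0.430

Converting, Q̇_C = 0.7920 hp = 0.5906 kW, so COP_actual = Q̇_C/Ẇ = 0.5906/0.7070 = 0.8354.
In absolute terms T_C = 195.15 K and T_H = 295.55 K, so ΔT = 100.4 K.
COP_Carnot = T_C/ΔT = 195.15/100.4 = 1.944.
η_II = COP_actual/COP_Carnot = 0.8354/1.944 = 0.4298.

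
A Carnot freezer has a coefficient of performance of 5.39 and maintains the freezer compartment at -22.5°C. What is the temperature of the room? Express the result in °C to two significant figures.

24 °C

COP_R = T_C/(T_H − T_C) gives T_H − T_C = T_C/COP.
With T_C = 250.65 K, T_H = 250.65 × (1 + 1/5.39) = 297.15 K.
Converting, 297.15 K = 24.00°C.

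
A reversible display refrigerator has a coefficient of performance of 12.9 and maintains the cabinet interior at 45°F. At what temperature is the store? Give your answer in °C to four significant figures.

28.96 °C

COP_R = T_C/(T_H − T_C) gives T_H − T_C = T_C/COP.
With T_C = 280.37 K, T_H = 280.37 × (1 + 1/12.9) = 302.11 K.
Converting, 302.11 K = 28.96°C.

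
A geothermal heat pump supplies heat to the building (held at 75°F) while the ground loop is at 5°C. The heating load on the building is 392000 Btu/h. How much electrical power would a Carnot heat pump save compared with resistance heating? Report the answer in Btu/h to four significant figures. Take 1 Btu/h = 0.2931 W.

In absolute terms T_C = 278.15 K and T_H = 297.04 K, so ΔT = 18.89 K.
COP_Carnot = T_H/ΔT = 297.04/18.89 = 15.73.
Resistance heating needs Ẇ_res = Q̇_H = 392000 Btu/h; the reversible heat pump needs only Ẇ_hp = Q̇_H/COP = 24930 Btu/h.
Saving = 392000 − 24930 = 367100 Btu/h.

367100 Btu/h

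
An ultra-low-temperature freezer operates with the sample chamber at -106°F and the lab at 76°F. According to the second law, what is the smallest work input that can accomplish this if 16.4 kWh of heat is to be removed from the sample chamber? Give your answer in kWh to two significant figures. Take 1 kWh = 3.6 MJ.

8.4 kWh

In absolute terms T_C = 196.48 K and T_H = 297.59 K, so ΔT = 101.1 K.
The reversible limit is COP_R = T_C/ΔT = 1.943, so W_min = Q_C/COP = Q_C·ΔT/T_C.
W_min = 16.40 × 101.1/196.48 = 8.440 kWh.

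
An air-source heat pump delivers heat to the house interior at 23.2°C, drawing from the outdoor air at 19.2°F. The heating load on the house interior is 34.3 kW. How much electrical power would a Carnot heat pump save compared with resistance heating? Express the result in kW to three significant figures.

30.8 kW

In absolute terms T_C = 266.04 K and T_H = 296.35 K, so ΔT = 30.31 K.
COP_Carnot = T_H/ΔT = 296.35/30.31 = 9.777.
Resistance heating needs Ẇ_res = Q̇_H = 34.30 kW; the reversible heat pump needs only Ẇ_hp = Q̇_H/COP = 3.508 kW.
Saving = 34.30 − 3.508 = 30.79 kW.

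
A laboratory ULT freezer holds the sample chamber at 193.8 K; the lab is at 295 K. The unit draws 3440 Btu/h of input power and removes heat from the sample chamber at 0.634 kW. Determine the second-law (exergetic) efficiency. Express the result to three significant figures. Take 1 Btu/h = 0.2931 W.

0.328

Converting, Q̇_C = 0.6340 kW = 2163 Btu/h, so COP_actual = Q̇_C/Ẇ = 2163/3440 = 0.6288.
The reservoir spacing is ΔT = 295 − 193.8 = 101.2 K.
COP_Carnot = T_C/ΔT = 193.80/101.2 = 1.915.
η_II = COP_actual/COP_Carnot = 0.6288/1.915 = 0.3284.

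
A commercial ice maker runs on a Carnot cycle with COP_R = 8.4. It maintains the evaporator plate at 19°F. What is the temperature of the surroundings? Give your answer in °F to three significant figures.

76.0 °F

COP_R = T_C/(T_H − T_C) gives T_H − T_C = T_C/COP.
With T_C = 265.93 K, T_H = 265.93 × (1 + 1/8.4) = 297.59 K.
Converting, 297.59 K = 75.98°F.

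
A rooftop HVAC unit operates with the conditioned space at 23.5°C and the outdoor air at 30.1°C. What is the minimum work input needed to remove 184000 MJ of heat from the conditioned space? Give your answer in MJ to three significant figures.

In absolute terms T_C = 296.65 K and T_H = 303.25 K, so ΔT = 6.600 K.
The reversible limit is COP_R = T_C/ΔT = 44.95, so W_min = Q_C/COP = Q_C·ΔT/T_C.
W_min = 184000 × 6.600/296.65 = 4094 MJ.

4090 MJ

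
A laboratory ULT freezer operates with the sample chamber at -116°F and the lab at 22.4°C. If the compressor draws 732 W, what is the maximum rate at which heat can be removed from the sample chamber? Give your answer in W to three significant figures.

1340 W

In absolute terms T_C = 190.93 K and T_H = 295.55 K, so ΔT = 104.6 K.
COP_Carnot = T_C/ΔT = 190.93/104.6 = 1.825.
Q̇_max = COP_Carnot × Ẇ = 1.825 × 732.0 W = 1336 W.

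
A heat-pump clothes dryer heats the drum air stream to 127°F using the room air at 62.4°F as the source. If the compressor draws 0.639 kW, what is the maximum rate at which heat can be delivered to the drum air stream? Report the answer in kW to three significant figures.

In absolute terms T_C = 290.04 K and T_H = 325.93 K, so ΔT = 35.89 K.
COP_Carnot = T_H/ΔT = 325.93/35.89 = 9.082.
Q̇_max = COP_Carnot × Ẇ = 9.082 × 0.6390 kW = 5.803 kW.

5.80 kW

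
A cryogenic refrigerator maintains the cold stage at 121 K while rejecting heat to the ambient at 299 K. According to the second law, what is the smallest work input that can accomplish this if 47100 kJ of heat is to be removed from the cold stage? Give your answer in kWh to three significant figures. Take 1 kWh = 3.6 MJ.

19.2 kWh

The reservoir spacing is ΔT = 299 − 121 = 178.0 K.
The reversible limit is COP_R = T_C/ΔT = 0.6798, so W_min = Q_C/COP = Q_C·ΔT/T_C.
W_min = 47100 × 178.0/121.00 = 69290 kJ = 19.25 kWh.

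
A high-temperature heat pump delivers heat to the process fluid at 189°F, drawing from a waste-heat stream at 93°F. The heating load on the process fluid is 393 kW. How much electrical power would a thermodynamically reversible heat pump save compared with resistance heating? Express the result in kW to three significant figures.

335 kW

In absolute terms T_C = 307.04 K and T_H = 360.37 K, so ΔT = 53.33 K.
COP_Carnot = T_H/ΔT = 360.37/53.33 = 6.757.
Resistance heating needs Ẇ_res = Q̇_H = 393.0 kW; the reversible heat pump needs only Ẇ_hp = Q̇_H/COP = 58.16 kW.
Saving = 393.0 − 58.16 = 334.8 kW.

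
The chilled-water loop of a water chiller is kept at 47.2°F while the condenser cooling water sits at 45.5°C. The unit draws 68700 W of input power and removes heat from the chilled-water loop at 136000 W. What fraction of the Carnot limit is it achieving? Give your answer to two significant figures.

COP_actual = Q̇_C/Ẇ = 136000/68700 = 1.980.
In absolute terms T_C = 281.59 K and T_H = 318.65 K, so ΔT = 37.06 K.
COP_Carnot = T_C/ΔT = 281.59/37.06 = 7.599.
η_II = COP_actual/COP_Carnot = 1.980/7.599 = 0.2605.

0.26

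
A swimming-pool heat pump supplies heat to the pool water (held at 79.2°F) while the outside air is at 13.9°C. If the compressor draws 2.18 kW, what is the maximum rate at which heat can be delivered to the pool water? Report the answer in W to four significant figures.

52960 W

In absolute terms T_C = 287.05 K and T_H = 299.37 K, so ΔT = 12.32 K.
COP_Carnot = T_H/ΔT = 299.37/12.32 = 24.30.
Q̇_max = COP_Carnot × Ẇ = 24.30 × 2.180 kW = 52.96 kW = 52960 W.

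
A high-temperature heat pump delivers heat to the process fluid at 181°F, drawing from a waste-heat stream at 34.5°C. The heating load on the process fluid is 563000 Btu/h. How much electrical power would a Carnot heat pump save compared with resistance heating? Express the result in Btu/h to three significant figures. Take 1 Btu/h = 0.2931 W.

487000 Btu/h

In absolute terms T_C = 307.65 K and T_H = 355.93 K, so ΔT = 48.28 K.
COP_Carnot = T_H/ΔT = 355.93/48.28 = 7.372.
Resistance heating needs Ẇ_res = Q̇_H = 563000 Btu/h; the reversible heat pump needs only Ẇ_hp = Q̇_H/COP = 76360 Btu/h.
Saving = 563000 − 76360 = 486600 Btu/h.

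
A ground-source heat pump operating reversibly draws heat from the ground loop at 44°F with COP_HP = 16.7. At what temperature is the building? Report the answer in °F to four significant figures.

COP_HP = T_H/(T_H − T_C) rearranges to T_H = COP·T_C/(COP − 1).
With T_C = 279.82 K, T_H = 16.7 × 279.82/15.70 = 297.64 K.
Converting, 297.64 K = 76.08°F.

76.08 °F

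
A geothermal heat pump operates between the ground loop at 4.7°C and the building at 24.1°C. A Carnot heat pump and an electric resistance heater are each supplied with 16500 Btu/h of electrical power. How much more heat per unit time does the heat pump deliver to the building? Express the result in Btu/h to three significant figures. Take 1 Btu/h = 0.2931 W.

In absolute terms T_C = 277.85 K and T_H = 297.25 K, so ΔT = 19.40 K.
COP_Carnot = T_H/ΔT = 297.25/19.40 = 15.32.
The heat pump delivers Q̇_H = COP × Ẇ = 252800 Btu/h; the resistance heater delivers Ẇ = 16500 Btu/h.
Extra = (COP − 1)·Ẇ = 236300 Btu/h.

236000 Btu/h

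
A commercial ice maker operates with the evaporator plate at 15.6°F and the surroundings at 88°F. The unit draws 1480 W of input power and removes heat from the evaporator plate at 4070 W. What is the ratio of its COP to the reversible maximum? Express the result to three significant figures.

COP_actual = Q̇_C/Ẇ = 4070/1480 = 2.750.
In absolute terms T_C = 264.04 K and T_H = 304.26 K, so ΔT = 40.22 K.
COP_Carnot = T_C/ΔT = 264.04/40.22 = 6.565.
η_II = COP_actual/COP_Carnot = 2.750/6.565 = 0.4189.

0.419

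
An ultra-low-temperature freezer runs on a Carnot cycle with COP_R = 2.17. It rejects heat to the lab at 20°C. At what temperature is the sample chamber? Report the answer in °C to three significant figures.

For a Carnot refrigerator COP_R = T_C/(T_H − T_C), so T_C = COP·T_H/(1 + COP).
With T_H = 293.15 K, T_C = 2.17 × 293.15/3.170 = 200.67 K.
Converting, 200.67 K = -72.48°C.

-72.5 °C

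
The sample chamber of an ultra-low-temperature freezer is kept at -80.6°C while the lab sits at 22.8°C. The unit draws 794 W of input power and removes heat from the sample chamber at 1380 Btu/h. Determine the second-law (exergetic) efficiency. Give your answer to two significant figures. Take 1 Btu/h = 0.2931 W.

Converting, Q̇_C = 1380 Btu/h = 404.5 W, so COP_actual = Q̇_C/Ẇ = 404.5/794.0 = 0.5094.
In absolute terms T_C = 192.55 K and T_H = 295.95 K, so ΔT = 103.4 K.
COP_Carnot = T_C/ΔT = 192.55/103.4 = 1.862.
η_II = COP_actual/COP_Carnot = 0.5094/1.862 = 0.2736.

0.27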